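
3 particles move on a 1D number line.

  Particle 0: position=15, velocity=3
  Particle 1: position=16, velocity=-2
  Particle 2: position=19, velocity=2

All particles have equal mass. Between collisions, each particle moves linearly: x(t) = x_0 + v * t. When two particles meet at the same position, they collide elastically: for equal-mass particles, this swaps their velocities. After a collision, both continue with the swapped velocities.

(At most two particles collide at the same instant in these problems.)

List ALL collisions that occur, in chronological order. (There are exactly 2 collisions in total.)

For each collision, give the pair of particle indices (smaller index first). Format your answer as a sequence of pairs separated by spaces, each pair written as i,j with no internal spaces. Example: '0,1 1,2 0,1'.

Answer: 0,1 1,2

Derivation:
Collision at t=1/5: particles 0 and 1 swap velocities; positions: p0=78/5 p1=78/5 p2=97/5; velocities now: v0=-2 v1=3 v2=2
Collision at t=4: particles 1 and 2 swap velocities; positions: p0=8 p1=27 p2=27; velocities now: v0=-2 v1=2 v2=3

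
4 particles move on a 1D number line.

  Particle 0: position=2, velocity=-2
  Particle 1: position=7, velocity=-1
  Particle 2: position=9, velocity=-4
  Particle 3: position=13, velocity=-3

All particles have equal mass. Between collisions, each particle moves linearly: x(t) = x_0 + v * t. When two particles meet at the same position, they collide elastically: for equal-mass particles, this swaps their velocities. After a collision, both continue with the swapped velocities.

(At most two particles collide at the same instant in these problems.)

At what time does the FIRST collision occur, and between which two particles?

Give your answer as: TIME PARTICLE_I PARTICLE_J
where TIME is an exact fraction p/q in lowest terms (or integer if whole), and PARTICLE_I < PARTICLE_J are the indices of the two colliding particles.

Pair (0,1): pos 2,7 vel -2,-1 -> not approaching (rel speed -1 <= 0)
Pair (1,2): pos 7,9 vel -1,-4 -> gap=2, closing at 3/unit, collide at t=2/3
Pair (2,3): pos 9,13 vel -4,-3 -> not approaching (rel speed -1 <= 0)
Earliest collision: t=2/3 between 1 and 2

Answer: 2/3 1 2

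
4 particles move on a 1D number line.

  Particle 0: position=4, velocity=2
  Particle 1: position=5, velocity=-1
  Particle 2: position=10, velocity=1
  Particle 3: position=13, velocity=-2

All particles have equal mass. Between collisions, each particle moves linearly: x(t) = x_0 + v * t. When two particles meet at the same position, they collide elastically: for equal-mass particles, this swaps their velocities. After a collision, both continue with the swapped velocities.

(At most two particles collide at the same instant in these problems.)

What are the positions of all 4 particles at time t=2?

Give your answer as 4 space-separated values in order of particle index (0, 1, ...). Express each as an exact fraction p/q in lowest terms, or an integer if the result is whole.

Answer: 3 8 9 12

Derivation:
Collision at t=1/3: particles 0 and 1 swap velocities; positions: p0=14/3 p1=14/3 p2=31/3 p3=37/3; velocities now: v0=-1 v1=2 v2=1 v3=-2
Collision at t=1: particles 2 and 3 swap velocities; positions: p0=4 p1=6 p2=11 p3=11; velocities now: v0=-1 v1=2 v2=-2 v3=1
Advance to t=2 (no further collisions before then); velocities: v0=-1 v1=2 v2=-2 v3=1; positions = 3 8 9 12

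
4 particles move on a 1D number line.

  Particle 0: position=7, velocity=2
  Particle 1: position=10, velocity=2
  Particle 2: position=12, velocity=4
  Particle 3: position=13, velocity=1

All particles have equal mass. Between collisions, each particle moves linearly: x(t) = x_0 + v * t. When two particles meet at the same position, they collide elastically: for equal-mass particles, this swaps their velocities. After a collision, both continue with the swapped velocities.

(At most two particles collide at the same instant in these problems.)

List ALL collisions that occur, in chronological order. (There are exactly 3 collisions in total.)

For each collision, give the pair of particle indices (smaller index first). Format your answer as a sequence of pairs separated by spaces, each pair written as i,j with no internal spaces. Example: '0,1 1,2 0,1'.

Collision at t=1/3: particles 2 and 3 swap velocities; positions: p0=23/3 p1=32/3 p2=40/3 p3=40/3; velocities now: v0=2 v1=2 v2=1 v3=4
Collision at t=3: particles 1 and 2 swap velocities; positions: p0=13 p1=16 p2=16 p3=24; velocities now: v0=2 v1=1 v2=2 v3=4
Collision at t=6: particles 0 and 1 swap velocities; positions: p0=19 p1=19 p2=22 p3=36; velocities now: v0=1 v1=2 v2=2 v3=4

Answer: 2,3 1,2 0,1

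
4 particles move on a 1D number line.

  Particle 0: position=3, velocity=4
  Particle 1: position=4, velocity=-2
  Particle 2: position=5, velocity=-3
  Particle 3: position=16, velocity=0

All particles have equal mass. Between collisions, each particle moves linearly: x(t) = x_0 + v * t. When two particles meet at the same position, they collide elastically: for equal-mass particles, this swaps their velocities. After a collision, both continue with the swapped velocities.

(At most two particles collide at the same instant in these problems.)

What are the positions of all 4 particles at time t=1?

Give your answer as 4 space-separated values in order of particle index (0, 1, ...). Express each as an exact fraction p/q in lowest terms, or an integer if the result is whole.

Answer: 2 2 7 16

Derivation:
Collision at t=1/6: particles 0 and 1 swap velocities; positions: p0=11/3 p1=11/3 p2=9/2 p3=16; velocities now: v0=-2 v1=4 v2=-3 v3=0
Collision at t=2/7: particles 1 and 2 swap velocities; positions: p0=24/7 p1=29/7 p2=29/7 p3=16; velocities now: v0=-2 v1=-3 v2=4 v3=0
Collision at t=1: particles 0 and 1 swap velocities; positions: p0=2 p1=2 p2=7 p3=16; velocities now: v0=-3 v1=-2 v2=4 v3=0
Advance to t=1 (no further collisions before then); velocities: v0=-3 v1=-2 v2=4 v3=0; positions = 2 2 7 16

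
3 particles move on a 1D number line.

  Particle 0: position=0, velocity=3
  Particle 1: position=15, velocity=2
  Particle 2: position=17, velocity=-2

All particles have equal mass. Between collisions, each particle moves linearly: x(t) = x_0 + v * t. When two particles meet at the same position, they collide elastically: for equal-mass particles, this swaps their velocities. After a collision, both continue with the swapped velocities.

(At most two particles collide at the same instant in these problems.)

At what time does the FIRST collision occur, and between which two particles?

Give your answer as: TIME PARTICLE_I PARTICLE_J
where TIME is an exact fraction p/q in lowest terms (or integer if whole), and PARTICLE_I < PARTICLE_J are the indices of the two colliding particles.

Answer: 1/2 1 2

Derivation:
Pair (0,1): pos 0,15 vel 3,2 -> gap=15, closing at 1/unit, collide at t=15
Pair (1,2): pos 15,17 vel 2,-2 -> gap=2, closing at 4/unit, collide at t=1/2
Earliest collision: t=1/2 between 1 and 2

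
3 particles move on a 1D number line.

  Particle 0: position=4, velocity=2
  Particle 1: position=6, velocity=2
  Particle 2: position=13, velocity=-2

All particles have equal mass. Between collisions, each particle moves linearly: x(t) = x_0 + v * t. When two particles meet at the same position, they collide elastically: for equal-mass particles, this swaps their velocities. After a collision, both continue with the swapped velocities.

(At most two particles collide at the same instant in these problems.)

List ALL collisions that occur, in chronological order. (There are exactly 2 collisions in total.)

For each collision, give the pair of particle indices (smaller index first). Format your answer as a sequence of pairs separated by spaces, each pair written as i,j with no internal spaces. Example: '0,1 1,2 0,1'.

Collision at t=7/4: particles 1 and 2 swap velocities; positions: p0=15/2 p1=19/2 p2=19/2; velocities now: v0=2 v1=-2 v2=2
Collision at t=9/4: particles 0 and 1 swap velocities; positions: p0=17/2 p1=17/2 p2=21/2; velocities now: v0=-2 v1=2 v2=2

Answer: 1,2 0,1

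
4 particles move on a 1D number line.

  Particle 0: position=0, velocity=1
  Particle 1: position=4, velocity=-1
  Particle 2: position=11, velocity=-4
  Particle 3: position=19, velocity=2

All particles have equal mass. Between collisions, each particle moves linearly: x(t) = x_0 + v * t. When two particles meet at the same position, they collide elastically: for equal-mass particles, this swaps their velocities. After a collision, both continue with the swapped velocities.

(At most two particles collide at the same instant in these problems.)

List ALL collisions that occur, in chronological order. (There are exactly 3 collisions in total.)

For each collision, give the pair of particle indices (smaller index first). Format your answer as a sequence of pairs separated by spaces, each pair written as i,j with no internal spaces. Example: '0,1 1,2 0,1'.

Collision at t=2: particles 0 and 1 swap velocities; positions: p0=2 p1=2 p2=3 p3=23; velocities now: v0=-1 v1=1 v2=-4 v3=2
Collision at t=11/5: particles 1 and 2 swap velocities; positions: p0=9/5 p1=11/5 p2=11/5 p3=117/5; velocities now: v0=-1 v1=-4 v2=1 v3=2
Collision at t=7/3: particles 0 and 1 swap velocities; positions: p0=5/3 p1=5/3 p2=7/3 p3=71/3; velocities now: v0=-4 v1=-1 v2=1 v3=2

Answer: 0,1 1,2 0,1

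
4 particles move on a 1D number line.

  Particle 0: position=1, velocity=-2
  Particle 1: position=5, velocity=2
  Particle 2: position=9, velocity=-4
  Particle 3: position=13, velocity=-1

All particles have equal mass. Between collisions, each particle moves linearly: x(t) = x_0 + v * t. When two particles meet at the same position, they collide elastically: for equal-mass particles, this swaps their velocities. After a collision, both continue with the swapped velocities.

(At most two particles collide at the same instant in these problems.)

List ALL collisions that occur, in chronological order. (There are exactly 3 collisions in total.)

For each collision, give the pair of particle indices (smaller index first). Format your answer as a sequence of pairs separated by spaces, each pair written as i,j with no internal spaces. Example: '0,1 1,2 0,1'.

Answer: 1,2 2,3 0,1

Derivation:
Collision at t=2/3: particles 1 and 2 swap velocities; positions: p0=-1/3 p1=19/3 p2=19/3 p3=37/3; velocities now: v0=-2 v1=-4 v2=2 v3=-1
Collision at t=8/3: particles 2 and 3 swap velocities; positions: p0=-13/3 p1=-5/3 p2=31/3 p3=31/3; velocities now: v0=-2 v1=-4 v2=-1 v3=2
Collision at t=4: particles 0 and 1 swap velocities; positions: p0=-7 p1=-7 p2=9 p3=13; velocities now: v0=-4 v1=-2 v2=-1 v3=2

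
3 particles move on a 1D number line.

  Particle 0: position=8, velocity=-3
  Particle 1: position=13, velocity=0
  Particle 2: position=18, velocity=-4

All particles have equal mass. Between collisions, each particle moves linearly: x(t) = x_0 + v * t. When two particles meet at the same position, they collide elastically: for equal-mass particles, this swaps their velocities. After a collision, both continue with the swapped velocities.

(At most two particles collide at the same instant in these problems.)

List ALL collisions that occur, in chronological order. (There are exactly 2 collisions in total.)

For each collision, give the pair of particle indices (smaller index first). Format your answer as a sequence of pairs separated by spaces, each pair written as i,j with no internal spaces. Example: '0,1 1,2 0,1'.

Answer: 1,2 0,1

Derivation:
Collision at t=5/4: particles 1 and 2 swap velocities; positions: p0=17/4 p1=13 p2=13; velocities now: v0=-3 v1=-4 v2=0
Collision at t=10: particles 0 and 1 swap velocities; positions: p0=-22 p1=-22 p2=13; velocities now: v0=-4 v1=-3 v2=0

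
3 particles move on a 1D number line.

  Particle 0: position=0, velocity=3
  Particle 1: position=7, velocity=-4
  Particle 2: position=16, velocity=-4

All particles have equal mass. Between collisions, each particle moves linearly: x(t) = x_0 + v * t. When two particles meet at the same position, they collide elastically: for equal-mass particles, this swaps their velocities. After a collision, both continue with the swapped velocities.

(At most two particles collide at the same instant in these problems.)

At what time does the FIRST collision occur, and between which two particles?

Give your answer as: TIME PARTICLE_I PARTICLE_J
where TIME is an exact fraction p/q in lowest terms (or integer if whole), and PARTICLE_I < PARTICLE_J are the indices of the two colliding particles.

Pair (0,1): pos 0,7 vel 3,-4 -> gap=7, closing at 7/unit, collide at t=1
Pair (1,2): pos 7,16 vel -4,-4 -> not approaching (rel speed 0 <= 0)
Earliest collision: t=1 between 0 and 1

Answer: 1 0 1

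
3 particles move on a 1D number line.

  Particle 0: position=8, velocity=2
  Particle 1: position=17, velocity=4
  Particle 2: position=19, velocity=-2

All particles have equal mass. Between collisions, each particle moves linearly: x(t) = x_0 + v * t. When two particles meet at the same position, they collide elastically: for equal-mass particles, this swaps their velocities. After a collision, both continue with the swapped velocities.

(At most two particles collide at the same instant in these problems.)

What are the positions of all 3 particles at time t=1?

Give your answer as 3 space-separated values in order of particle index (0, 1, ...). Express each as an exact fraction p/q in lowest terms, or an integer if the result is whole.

Answer: 10 17 21

Derivation:
Collision at t=1/3: particles 1 and 2 swap velocities; positions: p0=26/3 p1=55/3 p2=55/3; velocities now: v0=2 v1=-2 v2=4
Advance to t=1 (no further collisions before then); velocities: v0=2 v1=-2 v2=4; positions = 10 17 21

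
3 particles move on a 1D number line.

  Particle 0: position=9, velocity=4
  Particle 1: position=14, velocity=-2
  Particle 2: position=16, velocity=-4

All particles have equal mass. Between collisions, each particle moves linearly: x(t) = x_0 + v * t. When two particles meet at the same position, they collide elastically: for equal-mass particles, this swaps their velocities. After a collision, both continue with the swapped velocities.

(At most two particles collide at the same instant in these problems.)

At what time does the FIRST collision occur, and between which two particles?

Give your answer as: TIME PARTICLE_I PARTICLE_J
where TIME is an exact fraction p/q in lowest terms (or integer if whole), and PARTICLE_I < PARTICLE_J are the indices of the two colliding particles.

Pair (0,1): pos 9,14 vel 4,-2 -> gap=5, closing at 6/unit, collide at t=5/6
Pair (1,2): pos 14,16 vel -2,-4 -> gap=2, closing at 2/unit, collide at t=1
Earliest collision: t=5/6 between 0 and 1

Answer: 5/6 0 1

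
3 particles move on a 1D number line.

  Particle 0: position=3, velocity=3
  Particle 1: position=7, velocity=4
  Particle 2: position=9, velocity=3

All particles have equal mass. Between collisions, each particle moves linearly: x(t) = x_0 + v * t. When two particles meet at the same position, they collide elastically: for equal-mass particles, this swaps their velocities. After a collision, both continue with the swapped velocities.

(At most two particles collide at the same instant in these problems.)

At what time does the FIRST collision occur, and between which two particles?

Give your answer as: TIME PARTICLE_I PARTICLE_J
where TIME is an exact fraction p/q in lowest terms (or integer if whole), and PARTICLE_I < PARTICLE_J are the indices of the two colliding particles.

Answer: 2 1 2

Derivation:
Pair (0,1): pos 3,7 vel 3,4 -> not approaching (rel speed -1 <= 0)
Pair (1,2): pos 7,9 vel 4,3 -> gap=2, closing at 1/unit, collide at t=2
Earliest collision: t=2 between 1 and 2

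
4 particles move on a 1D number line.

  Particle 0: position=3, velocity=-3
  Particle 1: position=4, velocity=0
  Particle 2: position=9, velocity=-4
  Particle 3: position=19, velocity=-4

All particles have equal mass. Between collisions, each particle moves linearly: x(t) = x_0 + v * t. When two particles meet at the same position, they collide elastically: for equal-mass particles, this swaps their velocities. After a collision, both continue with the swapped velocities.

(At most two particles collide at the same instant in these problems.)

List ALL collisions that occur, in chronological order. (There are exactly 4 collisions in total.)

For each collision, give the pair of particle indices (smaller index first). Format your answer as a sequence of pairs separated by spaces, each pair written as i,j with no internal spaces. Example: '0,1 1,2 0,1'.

Collision at t=5/4: particles 1 and 2 swap velocities; positions: p0=-3/4 p1=4 p2=4 p3=14; velocities now: v0=-3 v1=-4 v2=0 v3=-4
Collision at t=15/4: particles 2 and 3 swap velocities; positions: p0=-33/4 p1=-6 p2=4 p3=4; velocities now: v0=-3 v1=-4 v2=-4 v3=0
Collision at t=6: particles 0 and 1 swap velocities; positions: p0=-15 p1=-15 p2=-5 p3=4; velocities now: v0=-4 v1=-3 v2=-4 v3=0
Collision at t=16: particles 1 and 2 swap velocities; positions: p0=-55 p1=-45 p2=-45 p3=4; velocities now: v0=-4 v1=-4 v2=-3 v3=0

Answer: 1,2 2,3 0,1 1,2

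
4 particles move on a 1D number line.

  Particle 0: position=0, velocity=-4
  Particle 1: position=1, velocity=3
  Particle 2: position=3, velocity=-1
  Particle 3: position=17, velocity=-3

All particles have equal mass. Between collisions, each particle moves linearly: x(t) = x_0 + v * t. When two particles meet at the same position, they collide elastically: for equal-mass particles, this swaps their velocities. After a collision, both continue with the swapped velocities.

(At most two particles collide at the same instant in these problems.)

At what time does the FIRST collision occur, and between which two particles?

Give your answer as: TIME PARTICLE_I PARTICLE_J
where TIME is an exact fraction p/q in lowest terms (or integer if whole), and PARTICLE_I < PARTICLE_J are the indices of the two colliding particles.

Answer: 1/2 1 2

Derivation:
Pair (0,1): pos 0,1 vel -4,3 -> not approaching (rel speed -7 <= 0)
Pair (1,2): pos 1,3 vel 3,-1 -> gap=2, closing at 4/unit, collide at t=1/2
Pair (2,3): pos 3,17 vel -1,-3 -> gap=14, closing at 2/unit, collide at t=7
Earliest collision: t=1/2 between 1 and 2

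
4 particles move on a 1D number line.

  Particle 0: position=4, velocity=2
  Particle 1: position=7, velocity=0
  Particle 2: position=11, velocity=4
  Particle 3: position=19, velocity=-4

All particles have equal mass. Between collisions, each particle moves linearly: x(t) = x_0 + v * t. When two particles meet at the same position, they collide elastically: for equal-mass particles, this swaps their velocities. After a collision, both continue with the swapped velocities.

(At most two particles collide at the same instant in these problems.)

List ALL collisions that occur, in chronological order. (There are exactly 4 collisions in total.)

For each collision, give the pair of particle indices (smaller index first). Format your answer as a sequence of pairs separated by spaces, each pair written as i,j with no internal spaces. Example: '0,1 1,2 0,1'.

Collision at t=1: particles 2 and 3 swap velocities; positions: p0=6 p1=7 p2=15 p3=15; velocities now: v0=2 v1=0 v2=-4 v3=4
Collision at t=3/2: particles 0 and 1 swap velocities; positions: p0=7 p1=7 p2=13 p3=17; velocities now: v0=0 v1=2 v2=-4 v3=4
Collision at t=5/2: particles 1 and 2 swap velocities; positions: p0=7 p1=9 p2=9 p3=21; velocities now: v0=0 v1=-4 v2=2 v3=4
Collision at t=3: particles 0 and 1 swap velocities; positions: p0=7 p1=7 p2=10 p3=23; velocities now: v0=-4 v1=0 v2=2 v3=4

Answer: 2,3 0,1 1,2 0,1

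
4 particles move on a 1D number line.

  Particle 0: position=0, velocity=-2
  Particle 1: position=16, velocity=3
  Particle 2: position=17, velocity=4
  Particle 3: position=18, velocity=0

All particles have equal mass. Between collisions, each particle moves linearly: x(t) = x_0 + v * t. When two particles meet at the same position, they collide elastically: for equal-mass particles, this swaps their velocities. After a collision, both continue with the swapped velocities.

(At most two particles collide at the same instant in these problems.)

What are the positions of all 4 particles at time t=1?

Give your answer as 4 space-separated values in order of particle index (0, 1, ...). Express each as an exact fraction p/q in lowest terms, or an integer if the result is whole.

Answer: -2 18 19 21

Derivation:
Collision at t=1/4: particles 2 and 3 swap velocities; positions: p0=-1/2 p1=67/4 p2=18 p3=18; velocities now: v0=-2 v1=3 v2=0 v3=4
Collision at t=2/3: particles 1 and 2 swap velocities; positions: p0=-4/3 p1=18 p2=18 p3=59/3; velocities now: v0=-2 v1=0 v2=3 v3=4
Advance to t=1 (no further collisions before then); velocities: v0=-2 v1=0 v2=3 v3=4; positions = -2 18 19 21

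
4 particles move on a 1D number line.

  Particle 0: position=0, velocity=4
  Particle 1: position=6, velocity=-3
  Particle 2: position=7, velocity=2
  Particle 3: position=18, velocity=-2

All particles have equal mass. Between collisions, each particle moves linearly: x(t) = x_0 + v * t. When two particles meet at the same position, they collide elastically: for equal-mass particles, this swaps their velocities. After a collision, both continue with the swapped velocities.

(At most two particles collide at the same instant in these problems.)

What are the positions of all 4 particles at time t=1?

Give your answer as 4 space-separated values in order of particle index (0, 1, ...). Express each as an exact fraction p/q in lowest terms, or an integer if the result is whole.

Collision at t=6/7: particles 0 and 1 swap velocities; positions: p0=24/7 p1=24/7 p2=61/7 p3=114/7; velocities now: v0=-3 v1=4 v2=2 v3=-2
Advance to t=1 (no further collisions before then); velocities: v0=-3 v1=4 v2=2 v3=-2; positions = 3 4 9 16

Answer: 3 4 9 16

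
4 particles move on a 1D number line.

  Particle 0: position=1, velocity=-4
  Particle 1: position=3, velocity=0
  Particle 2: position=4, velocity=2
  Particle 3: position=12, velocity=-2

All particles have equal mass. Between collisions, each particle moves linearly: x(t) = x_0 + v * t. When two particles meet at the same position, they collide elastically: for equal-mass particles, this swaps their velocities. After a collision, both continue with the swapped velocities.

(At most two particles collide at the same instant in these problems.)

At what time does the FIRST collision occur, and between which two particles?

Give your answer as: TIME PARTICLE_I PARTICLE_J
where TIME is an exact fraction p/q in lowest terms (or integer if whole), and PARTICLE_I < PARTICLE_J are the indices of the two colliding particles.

Pair (0,1): pos 1,3 vel -4,0 -> not approaching (rel speed -4 <= 0)
Pair (1,2): pos 3,4 vel 0,2 -> not approaching (rel speed -2 <= 0)
Pair (2,3): pos 4,12 vel 2,-2 -> gap=8, closing at 4/unit, collide at t=2
Earliest collision: t=2 between 2 and 3

Answer: 2 2 3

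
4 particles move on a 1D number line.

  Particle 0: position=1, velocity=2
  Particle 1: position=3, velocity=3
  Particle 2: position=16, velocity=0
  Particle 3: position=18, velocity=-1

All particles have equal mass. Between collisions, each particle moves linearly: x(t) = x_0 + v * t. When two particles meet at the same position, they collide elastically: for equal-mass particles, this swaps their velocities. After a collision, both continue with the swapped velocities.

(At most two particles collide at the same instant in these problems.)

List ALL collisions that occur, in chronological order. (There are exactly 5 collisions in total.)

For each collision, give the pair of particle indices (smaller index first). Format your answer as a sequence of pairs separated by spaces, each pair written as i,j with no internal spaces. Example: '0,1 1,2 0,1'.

Answer: 2,3 1,2 2,3 0,1 1,2

Derivation:
Collision at t=2: particles 2 and 3 swap velocities; positions: p0=5 p1=9 p2=16 p3=16; velocities now: v0=2 v1=3 v2=-1 v3=0
Collision at t=15/4: particles 1 and 2 swap velocities; positions: p0=17/2 p1=57/4 p2=57/4 p3=16; velocities now: v0=2 v1=-1 v2=3 v3=0
Collision at t=13/3: particles 2 and 3 swap velocities; positions: p0=29/3 p1=41/3 p2=16 p3=16; velocities now: v0=2 v1=-1 v2=0 v3=3
Collision at t=17/3: particles 0 and 1 swap velocities; positions: p0=37/3 p1=37/3 p2=16 p3=20; velocities now: v0=-1 v1=2 v2=0 v3=3
Collision at t=15/2: particles 1 and 2 swap velocities; positions: p0=21/2 p1=16 p2=16 p3=51/2; velocities now: v0=-1 v1=0 v2=2 v3=3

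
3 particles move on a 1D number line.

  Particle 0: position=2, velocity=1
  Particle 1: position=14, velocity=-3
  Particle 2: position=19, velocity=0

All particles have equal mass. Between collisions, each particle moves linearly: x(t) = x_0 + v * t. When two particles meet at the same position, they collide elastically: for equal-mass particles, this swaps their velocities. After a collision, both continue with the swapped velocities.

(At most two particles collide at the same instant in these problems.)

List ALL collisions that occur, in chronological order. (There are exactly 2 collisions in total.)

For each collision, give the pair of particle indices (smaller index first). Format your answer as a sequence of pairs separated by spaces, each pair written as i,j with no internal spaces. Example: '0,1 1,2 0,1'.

Answer: 0,1 1,2

Derivation:
Collision at t=3: particles 0 and 1 swap velocities; positions: p0=5 p1=5 p2=19; velocities now: v0=-3 v1=1 v2=0
Collision at t=17: particles 1 and 2 swap velocities; positions: p0=-37 p1=19 p2=19; velocities now: v0=-3 v1=0 v2=1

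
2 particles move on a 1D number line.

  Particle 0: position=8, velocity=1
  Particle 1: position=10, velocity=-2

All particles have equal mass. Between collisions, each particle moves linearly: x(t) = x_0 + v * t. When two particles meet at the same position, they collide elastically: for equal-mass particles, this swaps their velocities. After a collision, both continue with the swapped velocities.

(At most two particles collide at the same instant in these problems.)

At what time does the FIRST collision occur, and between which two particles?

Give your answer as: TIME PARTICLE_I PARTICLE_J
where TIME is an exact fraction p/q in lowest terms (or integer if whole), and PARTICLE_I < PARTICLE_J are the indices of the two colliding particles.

Answer: 2/3 0 1

Derivation:
Pair (0,1): pos 8,10 vel 1,-2 -> gap=2, closing at 3/unit, collide at t=2/3
Earliest collision: t=2/3 between 0 and 1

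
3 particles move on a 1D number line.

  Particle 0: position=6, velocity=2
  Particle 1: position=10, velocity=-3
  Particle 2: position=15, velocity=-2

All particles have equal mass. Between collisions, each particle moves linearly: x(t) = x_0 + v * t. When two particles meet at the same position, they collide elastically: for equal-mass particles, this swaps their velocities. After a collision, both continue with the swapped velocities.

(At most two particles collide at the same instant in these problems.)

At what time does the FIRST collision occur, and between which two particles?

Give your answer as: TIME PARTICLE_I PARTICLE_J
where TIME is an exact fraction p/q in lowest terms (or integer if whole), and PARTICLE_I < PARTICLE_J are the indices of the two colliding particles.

Answer: 4/5 0 1

Derivation:
Pair (0,1): pos 6,10 vel 2,-3 -> gap=4, closing at 5/unit, collide at t=4/5
Pair (1,2): pos 10,15 vel -3,-2 -> not approaching (rel speed -1 <= 0)
Earliest collision: t=4/5 between 0 and 1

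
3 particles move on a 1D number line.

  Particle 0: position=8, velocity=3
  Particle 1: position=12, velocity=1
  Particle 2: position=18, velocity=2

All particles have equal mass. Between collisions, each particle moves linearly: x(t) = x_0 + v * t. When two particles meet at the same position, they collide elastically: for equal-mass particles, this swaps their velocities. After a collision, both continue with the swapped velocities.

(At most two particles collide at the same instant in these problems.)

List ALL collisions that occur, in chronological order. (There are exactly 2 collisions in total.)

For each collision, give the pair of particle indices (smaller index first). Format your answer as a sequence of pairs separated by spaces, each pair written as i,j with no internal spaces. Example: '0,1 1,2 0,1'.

Collision at t=2: particles 0 and 1 swap velocities; positions: p0=14 p1=14 p2=22; velocities now: v0=1 v1=3 v2=2
Collision at t=10: particles 1 and 2 swap velocities; positions: p0=22 p1=38 p2=38; velocities now: v0=1 v1=2 v2=3

Answer: 0,1 1,2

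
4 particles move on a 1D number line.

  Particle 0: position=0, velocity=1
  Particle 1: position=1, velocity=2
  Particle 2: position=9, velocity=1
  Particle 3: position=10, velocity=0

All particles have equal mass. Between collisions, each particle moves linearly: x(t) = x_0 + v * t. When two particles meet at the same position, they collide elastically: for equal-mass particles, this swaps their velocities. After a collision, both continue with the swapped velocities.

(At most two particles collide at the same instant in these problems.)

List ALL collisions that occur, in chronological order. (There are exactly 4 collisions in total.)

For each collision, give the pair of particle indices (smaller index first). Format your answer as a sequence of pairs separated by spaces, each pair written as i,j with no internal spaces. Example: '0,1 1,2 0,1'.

Collision at t=1: particles 2 and 3 swap velocities; positions: p0=1 p1=3 p2=10 p3=10; velocities now: v0=1 v1=2 v2=0 v3=1
Collision at t=9/2: particles 1 and 2 swap velocities; positions: p0=9/2 p1=10 p2=10 p3=27/2; velocities now: v0=1 v1=0 v2=2 v3=1
Collision at t=8: particles 2 and 3 swap velocities; positions: p0=8 p1=10 p2=17 p3=17; velocities now: v0=1 v1=0 v2=1 v3=2
Collision at t=10: particles 0 and 1 swap velocities; positions: p0=10 p1=10 p2=19 p3=21; velocities now: v0=0 v1=1 v2=1 v3=2

Answer: 2,3 1,2 2,3 0,1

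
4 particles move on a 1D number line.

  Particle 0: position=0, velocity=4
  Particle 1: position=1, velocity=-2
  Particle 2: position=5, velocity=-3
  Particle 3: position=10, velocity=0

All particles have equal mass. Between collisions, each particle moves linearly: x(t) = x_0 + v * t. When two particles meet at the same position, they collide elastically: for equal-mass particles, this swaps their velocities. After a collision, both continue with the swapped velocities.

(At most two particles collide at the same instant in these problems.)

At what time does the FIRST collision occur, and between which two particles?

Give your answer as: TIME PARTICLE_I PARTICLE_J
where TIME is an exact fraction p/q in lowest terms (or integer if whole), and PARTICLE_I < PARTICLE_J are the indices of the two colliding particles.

Answer: 1/6 0 1

Derivation:
Pair (0,1): pos 0,1 vel 4,-2 -> gap=1, closing at 6/unit, collide at t=1/6
Pair (1,2): pos 1,5 vel -2,-3 -> gap=4, closing at 1/unit, collide at t=4
Pair (2,3): pos 5,10 vel -3,0 -> not approaching (rel speed -3 <= 0)
Earliest collision: t=1/6 between 0 and 1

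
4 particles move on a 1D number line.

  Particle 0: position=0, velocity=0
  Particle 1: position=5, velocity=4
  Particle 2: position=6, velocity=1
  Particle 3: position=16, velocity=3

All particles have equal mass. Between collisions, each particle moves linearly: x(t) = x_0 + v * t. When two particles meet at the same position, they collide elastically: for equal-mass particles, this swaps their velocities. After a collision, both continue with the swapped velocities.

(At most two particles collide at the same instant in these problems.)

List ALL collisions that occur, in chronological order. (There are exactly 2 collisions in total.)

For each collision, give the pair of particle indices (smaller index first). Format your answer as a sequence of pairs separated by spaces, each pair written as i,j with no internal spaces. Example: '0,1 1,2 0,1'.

Answer: 1,2 2,3

Derivation:
Collision at t=1/3: particles 1 and 2 swap velocities; positions: p0=0 p1=19/3 p2=19/3 p3=17; velocities now: v0=0 v1=1 v2=4 v3=3
Collision at t=11: particles 2 and 3 swap velocities; positions: p0=0 p1=17 p2=49 p3=49; velocities now: v0=0 v1=1 v2=3 v3=4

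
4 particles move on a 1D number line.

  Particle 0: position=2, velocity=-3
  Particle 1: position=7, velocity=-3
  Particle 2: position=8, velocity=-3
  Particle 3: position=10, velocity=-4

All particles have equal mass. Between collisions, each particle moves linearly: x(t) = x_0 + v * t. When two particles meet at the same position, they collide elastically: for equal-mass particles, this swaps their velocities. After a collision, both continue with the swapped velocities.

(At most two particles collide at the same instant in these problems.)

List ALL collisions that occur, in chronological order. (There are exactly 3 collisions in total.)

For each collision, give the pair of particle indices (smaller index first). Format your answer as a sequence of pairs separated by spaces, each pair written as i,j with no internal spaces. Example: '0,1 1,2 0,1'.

Answer: 2,3 1,2 0,1

Derivation:
Collision at t=2: particles 2 and 3 swap velocities; positions: p0=-4 p1=1 p2=2 p3=2; velocities now: v0=-3 v1=-3 v2=-4 v3=-3
Collision at t=3: particles 1 and 2 swap velocities; positions: p0=-7 p1=-2 p2=-2 p3=-1; velocities now: v0=-3 v1=-4 v2=-3 v3=-3
Collision at t=8: particles 0 and 1 swap velocities; positions: p0=-22 p1=-22 p2=-17 p3=-16; velocities now: v0=-4 v1=-3 v2=-3 v3=-3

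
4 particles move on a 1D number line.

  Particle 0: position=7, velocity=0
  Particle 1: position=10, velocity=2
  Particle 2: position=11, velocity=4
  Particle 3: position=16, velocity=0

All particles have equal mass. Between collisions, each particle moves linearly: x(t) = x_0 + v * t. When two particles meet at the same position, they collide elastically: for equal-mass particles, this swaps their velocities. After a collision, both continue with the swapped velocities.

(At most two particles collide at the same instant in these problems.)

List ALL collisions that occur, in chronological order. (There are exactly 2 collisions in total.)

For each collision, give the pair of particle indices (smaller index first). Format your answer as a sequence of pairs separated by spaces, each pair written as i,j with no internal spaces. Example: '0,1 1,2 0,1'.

Collision at t=5/4: particles 2 and 3 swap velocities; positions: p0=7 p1=25/2 p2=16 p3=16; velocities now: v0=0 v1=2 v2=0 v3=4
Collision at t=3: particles 1 and 2 swap velocities; positions: p0=7 p1=16 p2=16 p3=23; velocities now: v0=0 v1=0 v2=2 v3=4

Answer: 2,3 1,2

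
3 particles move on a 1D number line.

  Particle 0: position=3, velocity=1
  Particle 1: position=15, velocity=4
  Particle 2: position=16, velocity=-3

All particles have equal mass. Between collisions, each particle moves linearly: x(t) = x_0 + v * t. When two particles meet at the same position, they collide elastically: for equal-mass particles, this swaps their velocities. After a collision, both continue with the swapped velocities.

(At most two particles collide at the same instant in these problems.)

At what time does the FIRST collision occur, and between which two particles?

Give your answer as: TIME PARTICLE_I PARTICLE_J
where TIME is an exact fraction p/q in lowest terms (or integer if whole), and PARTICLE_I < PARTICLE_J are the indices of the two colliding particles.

Answer: 1/7 1 2

Derivation:
Pair (0,1): pos 3,15 vel 1,4 -> not approaching (rel speed -3 <= 0)
Pair (1,2): pos 15,16 vel 4,-3 -> gap=1, closing at 7/unit, collide at t=1/7
Earliest collision: t=1/7 between 1 and 2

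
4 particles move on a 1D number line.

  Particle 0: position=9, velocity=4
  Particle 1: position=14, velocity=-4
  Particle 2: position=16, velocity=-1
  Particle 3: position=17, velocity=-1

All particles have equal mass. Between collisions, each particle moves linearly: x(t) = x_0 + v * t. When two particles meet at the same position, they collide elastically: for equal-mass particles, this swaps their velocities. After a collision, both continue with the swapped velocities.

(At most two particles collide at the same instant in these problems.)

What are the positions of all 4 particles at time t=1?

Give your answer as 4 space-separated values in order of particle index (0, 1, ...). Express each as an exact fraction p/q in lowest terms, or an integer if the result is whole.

Answer: 10 13 15 16

Derivation:
Collision at t=5/8: particles 0 and 1 swap velocities; positions: p0=23/2 p1=23/2 p2=123/8 p3=131/8; velocities now: v0=-4 v1=4 v2=-1 v3=-1
Advance to t=1 (no further collisions before then); velocities: v0=-4 v1=4 v2=-1 v3=-1; positions = 10 13 15 16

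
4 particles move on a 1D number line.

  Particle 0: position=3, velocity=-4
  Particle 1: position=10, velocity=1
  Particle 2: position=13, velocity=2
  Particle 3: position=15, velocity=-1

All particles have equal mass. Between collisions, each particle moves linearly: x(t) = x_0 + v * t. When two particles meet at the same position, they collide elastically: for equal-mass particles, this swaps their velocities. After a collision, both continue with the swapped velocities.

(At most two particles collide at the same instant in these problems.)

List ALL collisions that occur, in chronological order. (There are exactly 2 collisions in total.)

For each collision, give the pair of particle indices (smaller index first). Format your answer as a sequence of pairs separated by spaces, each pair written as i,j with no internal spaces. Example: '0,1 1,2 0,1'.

Collision at t=2/3: particles 2 and 3 swap velocities; positions: p0=1/3 p1=32/3 p2=43/3 p3=43/3; velocities now: v0=-4 v1=1 v2=-1 v3=2
Collision at t=5/2: particles 1 and 2 swap velocities; positions: p0=-7 p1=25/2 p2=25/2 p3=18; velocities now: v0=-4 v1=-1 v2=1 v3=2

Answer: 2,3 1,2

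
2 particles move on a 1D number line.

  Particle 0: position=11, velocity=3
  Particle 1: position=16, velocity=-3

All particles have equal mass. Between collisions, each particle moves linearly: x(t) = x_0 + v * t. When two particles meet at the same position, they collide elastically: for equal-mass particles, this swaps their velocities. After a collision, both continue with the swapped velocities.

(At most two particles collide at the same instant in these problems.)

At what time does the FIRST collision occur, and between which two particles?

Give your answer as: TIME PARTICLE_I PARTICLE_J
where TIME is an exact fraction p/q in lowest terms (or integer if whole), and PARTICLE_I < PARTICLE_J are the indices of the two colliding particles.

Pair (0,1): pos 11,16 vel 3,-3 -> gap=5, closing at 6/unit, collide at t=5/6
Earliest collision: t=5/6 between 0 and 1

Answer: 5/6 0 1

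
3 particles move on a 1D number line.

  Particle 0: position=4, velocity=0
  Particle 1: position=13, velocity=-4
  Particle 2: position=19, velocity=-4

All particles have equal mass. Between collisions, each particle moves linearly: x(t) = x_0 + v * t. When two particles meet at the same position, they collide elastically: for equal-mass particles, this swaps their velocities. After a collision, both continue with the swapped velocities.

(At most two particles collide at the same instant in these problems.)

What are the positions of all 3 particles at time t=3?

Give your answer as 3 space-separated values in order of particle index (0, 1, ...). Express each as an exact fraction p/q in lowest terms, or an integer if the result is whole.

Collision at t=9/4: particles 0 and 1 swap velocities; positions: p0=4 p1=4 p2=10; velocities now: v0=-4 v1=0 v2=-4
Advance to t=3 (no further collisions before then); velocities: v0=-4 v1=0 v2=-4; positions = 1 4 7

Answer: 1 4 7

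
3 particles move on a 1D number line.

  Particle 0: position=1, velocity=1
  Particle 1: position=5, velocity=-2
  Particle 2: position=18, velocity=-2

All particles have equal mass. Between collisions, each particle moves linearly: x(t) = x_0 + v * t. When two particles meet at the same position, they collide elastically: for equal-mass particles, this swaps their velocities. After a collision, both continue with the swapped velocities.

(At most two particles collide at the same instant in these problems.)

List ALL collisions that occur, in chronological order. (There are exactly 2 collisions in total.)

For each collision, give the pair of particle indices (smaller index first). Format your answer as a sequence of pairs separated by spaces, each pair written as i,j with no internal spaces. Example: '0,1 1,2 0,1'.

Collision at t=4/3: particles 0 and 1 swap velocities; positions: p0=7/3 p1=7/3 p2=46/3; velocities now: v0=-2 v1=1 v2=-2
Collision at t=17/3: particles 1 and 2 swap velocities; positions: p0=-19/3 p1=20/3 p2=20/3; velocities now: v0=-2 v1=-2 v2=1

Answer: 0,1 1,2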